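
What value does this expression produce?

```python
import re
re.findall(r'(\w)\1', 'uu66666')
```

`\1` has to match the exact text group 1 already captured.
Scanning left to right: at [0:2] match 'uu', group 1 = 'u'; at [2:4] match '66', group 1 = '6'; at [4:6] match '66', group 1 = '6'.
One capturing group, so `findall` returns just the captured substring from each match — 3 in all.

['u', '6', '6']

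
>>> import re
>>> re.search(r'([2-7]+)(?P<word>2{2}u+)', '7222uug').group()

'7222uu'

This matches one or more of a character in [2-7] (captured); then exactly 2 of the literal '2', then one or more of the literal 'u' (captured as 'word').
`re.search` scans for the first position where the pattern succeeds.
The match spans [0:6] → '7222uu'.
Captured: group 1 = '72', group 2 = '22uu'.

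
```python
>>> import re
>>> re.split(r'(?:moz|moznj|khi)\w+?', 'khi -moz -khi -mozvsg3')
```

['khi -moz -khi -', 'sg3']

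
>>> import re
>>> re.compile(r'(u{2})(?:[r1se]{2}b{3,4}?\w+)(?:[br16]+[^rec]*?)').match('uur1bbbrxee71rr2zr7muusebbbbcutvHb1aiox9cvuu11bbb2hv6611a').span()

With `match`, the pattern is implicitly anchored at the beginning.
The match spans [0:56] → 'uur1bbbrxee71rr2zr7muusebbbbcutvHb1aiox9cvuu11bbb2hv6611'.

(0, 56)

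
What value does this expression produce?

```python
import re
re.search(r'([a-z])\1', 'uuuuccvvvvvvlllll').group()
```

'uu'

`\1` is not a pattern — it's the concrete string captured by group 1, re-applied verbatim.
`re.search` scans for the first position where the pattern succeeds.
The match spans [0:2] → 'uu'.
Captured: group 1 = 'u'.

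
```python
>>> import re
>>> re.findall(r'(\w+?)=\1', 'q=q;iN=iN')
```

The backreference `\1` re-matches whatever the first group consumed, character for character.
Scanning left to right: at [0:3] match 'q=q', group 1 = 'q'; at [4:9] match 'iN=iN', group 1 = 'iN'.
`findall` collects group 1 from each match (2 total).

['q', 'iN']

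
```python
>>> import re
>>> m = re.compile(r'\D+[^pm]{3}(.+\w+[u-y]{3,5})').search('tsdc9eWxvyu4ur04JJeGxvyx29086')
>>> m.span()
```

The pattern matches one or more of a non-digit, then exactly 3 of any character except [pm]; then one or more of any character, then one or more of a word character, then 3 to 5 of a character in [u-y] (captured).
`re.search` scans for the first position where the pattern succeeds.
The match spans [0:24] → 'tsdc9eWxvyu4ur04JJeGxvyx'.
Captured: group 1 = 'xvyu4ur04JJeGxvyx'.

(0, 24)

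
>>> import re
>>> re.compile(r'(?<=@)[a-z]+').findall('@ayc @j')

The lookaround is zero-width — it requires the adjacent text to match without consuming it, so the asserted text isn't part of the match.
Since nothing is captured, `findall` lists the 2 matched substrings directly.

['ayc', 'j']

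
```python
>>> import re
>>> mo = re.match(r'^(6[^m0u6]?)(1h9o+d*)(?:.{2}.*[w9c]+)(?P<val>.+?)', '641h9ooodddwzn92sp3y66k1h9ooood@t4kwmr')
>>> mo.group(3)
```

'm'

The match spans [0:37] → '641h9ooodddwzn92sp3y66k1h9ooood@t4kwm'.
Captured: group 1 = '64', group 2 = '1h9oooddd', group 3 = 'm'.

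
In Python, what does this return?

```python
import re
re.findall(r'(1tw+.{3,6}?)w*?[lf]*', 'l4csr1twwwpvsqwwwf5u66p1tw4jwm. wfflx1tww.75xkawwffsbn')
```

['1twwwpvs', '1tw4jw', '1tww.75']

With the lazy modifier that quantifier settles for the fewest repetitions that let the rest of the pattern succeed (the atoms after it are unaffected and can still be greedy).
One capturing group, so `findall` returns just the captured substring from each match — 3 in all.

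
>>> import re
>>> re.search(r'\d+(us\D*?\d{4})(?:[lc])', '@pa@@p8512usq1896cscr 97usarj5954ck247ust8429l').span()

(6, 18)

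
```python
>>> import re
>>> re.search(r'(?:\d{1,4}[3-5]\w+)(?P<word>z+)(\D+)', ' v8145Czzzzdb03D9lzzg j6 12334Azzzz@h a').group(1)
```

'z'

This matches 1 to 4 of a digit, then a character in [3-5], then one or more of a word character (non-capturing group); then one or more of a literal 'z' (captured as 'word'); then one or more of a non-digit (captured).
`re.search` scans for the first position where the pattern succeeds.
The match spans [2:23] → '8145Czzzzdb03D9lzzg j'.
Captured: group 1 = 'z', group 2 = 'g j'.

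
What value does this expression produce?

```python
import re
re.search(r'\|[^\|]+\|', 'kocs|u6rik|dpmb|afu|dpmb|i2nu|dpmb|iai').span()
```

(4, 11)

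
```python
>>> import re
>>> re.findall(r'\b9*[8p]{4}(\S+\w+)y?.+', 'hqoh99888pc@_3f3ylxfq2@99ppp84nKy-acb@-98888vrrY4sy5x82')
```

['4nKy-acb@-98888vrrY4sy5x8']

Pattern: a word boundary (`\b`, zero-width); then zero or more of a literal '9', then exactly 4 of one of [8p]; then one or more of a non-whitespace character, then one or more of a word character (captured); then optionally the literal 'y', then one or more of any character.
Scanning left to right: at [23:55] match '99ppp84nKy-acb@-98888vrrY4sy5x82', group 1 = '4nKy-acb@-98888vrrY4sy5x8'.
`findall` collects group 1 from the one match (1 total).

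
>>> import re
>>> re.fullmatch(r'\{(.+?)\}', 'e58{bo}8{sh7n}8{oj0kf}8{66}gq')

None

`re.fullmatch` requires the pattern to consume the entire string.
Here the string isn't matched end-to-end, so the call returns None.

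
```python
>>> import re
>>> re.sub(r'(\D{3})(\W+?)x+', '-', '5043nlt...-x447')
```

Pattern: exactly 3 of a non-digit (captured); then one or more of a non-word character (lazy) (captured); then one or more of a literal 'x'.
Every occurrence is swapped for '-'.

'5043-447'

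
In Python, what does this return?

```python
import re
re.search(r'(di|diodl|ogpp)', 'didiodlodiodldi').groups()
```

('di',)

`re.search` scans for the first position where the pattern succeeds.
The match spans [0:2] → 'di'.
Captured: group 1 = 'di'.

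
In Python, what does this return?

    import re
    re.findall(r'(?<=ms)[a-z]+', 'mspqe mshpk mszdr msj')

['pqe', 'hpk', 'zdr', 'j']

Because the assertion is zero-width, the text it checks is not consumed and won't appear in the result.
With no groups in the pattern, `findall` gives back each whole match — 4 here.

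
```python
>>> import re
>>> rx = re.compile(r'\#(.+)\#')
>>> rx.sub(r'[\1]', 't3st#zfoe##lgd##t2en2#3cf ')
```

't3st[zfoe##lgd##t2en2]3cf '

The replacement refers to a captured group, so each match is rewritten using its own captured text.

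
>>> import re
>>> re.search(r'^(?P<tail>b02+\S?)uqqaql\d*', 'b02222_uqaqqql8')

The pattern matches anchored at the start of the string; then the literal 'b0', then one or more of a literal '2', then optionally a non-whitespace character (captured as 'tail'); then the literal 'uqq', then the literal 'aql', then zero or more of a digit.
Here the pattern never matches, so the call returns None.

None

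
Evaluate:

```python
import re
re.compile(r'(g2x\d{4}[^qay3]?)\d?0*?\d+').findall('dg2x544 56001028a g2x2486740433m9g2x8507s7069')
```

With a single group, `findall` returns only what that group captured — 2 items.

['g2x24867', 'g2x8507s']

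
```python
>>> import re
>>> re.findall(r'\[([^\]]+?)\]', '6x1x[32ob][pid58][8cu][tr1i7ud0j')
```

['32ob', 'pid58', '8cu']

`findall` collects group 1 from each match (3 total).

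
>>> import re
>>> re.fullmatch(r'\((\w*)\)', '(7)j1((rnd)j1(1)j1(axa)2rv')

None

`re.fullmatch` requires the pattern to consume the entire string.
Here there's no way to consume every character, so the call returns None.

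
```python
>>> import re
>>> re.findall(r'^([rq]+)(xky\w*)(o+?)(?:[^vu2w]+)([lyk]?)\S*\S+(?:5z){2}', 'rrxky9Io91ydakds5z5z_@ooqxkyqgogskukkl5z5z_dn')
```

[('rr', 'xky9I', 'o', '')]

This matches anchored at the start of the string; then one or more of one of [rq] (captured); then the literal 'xky', then zero or more of a word character (captured); then one or more of a literal 'o' (lazy) (captured); then one or more of any character except [vu2w] (non-capturing group); then optionally one of [lyk] (captured); then zero or more of a non-whitespace character, then one or more of a non-whitespace character, then the literal '5z' repeated 2 times.
Scanning left to right: at [0:42] match 'rrxky9Io91ydakds5z5z_@ooqxkyqgogskukkl5z5z', groups = ('rr', 'xky9I', 'o', '').
Multiple groups make `findall` return tuples — one 4-tuple for the one match.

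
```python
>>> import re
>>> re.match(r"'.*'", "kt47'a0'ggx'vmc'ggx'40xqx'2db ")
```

None

`match` is anchored at position 0; if the pattern doesn't fit there, it returns None.
Here the pattern fails at index 0, so the call returns None.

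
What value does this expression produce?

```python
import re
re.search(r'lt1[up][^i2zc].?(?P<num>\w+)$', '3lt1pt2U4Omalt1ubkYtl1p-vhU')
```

None

Pattern: the literal 'lt1', then one of [up], then any character except [i2zc]; then optionally any character; then one or more of a word character (captured as 'num'); then anchored at the end.
Here nothing in the string fits, so the call returns None.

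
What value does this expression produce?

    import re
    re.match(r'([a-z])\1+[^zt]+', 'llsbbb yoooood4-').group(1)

The match spans [0:16] → 'llsbbb yoooood4-'.
Captured: group 1 = 'l'.

'l'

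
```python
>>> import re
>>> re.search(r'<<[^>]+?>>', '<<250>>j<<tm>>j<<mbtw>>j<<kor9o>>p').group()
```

'<<250>>'

`re.search` tries every starting position until one works.
The match spans [0:7] → '<<250>>'.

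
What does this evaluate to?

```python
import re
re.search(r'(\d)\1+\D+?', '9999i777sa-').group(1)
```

The match spans [0:5] → '9999i'.
Captured: group 1 = '9'.

'9'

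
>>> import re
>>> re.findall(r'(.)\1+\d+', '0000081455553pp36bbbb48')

A backreference is literal: `\1` must see the identical characters the first group matched.
Because there's exactly one group, `findall` drops the full match and keeps group 1 from each hit.

['0', 'p', 'b']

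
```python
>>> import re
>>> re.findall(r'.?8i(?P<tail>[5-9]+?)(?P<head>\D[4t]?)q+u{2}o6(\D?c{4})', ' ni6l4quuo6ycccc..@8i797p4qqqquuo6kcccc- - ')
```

Multiple groups make `findall` return tuples — one 3-tuple for the one match.

[('797', 'p4', 'kcccc')]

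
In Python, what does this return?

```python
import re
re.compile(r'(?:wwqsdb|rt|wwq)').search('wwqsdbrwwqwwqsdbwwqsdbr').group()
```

'wwqsdb'

Alternation isn't longest-match — the leftmost alternative that fits at this position is chosen.
The match spans [0:6] → 'wwqsdb'.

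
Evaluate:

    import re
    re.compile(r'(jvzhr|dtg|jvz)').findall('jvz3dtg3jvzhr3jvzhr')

['jvz', 'dtg', 'jvzhr', 'jvzhr']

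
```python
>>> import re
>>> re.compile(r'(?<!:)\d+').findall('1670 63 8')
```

The negative lookahead/lookbehind blocks any match where the forbidden context is present.
Walking the string: at [0:4] → '1670'; at [5:7] → '63'; at [8:9] → '8'.
Since nothing is captured, `findall` lists the 3 matched substrings directly.

['1670', '63', '8']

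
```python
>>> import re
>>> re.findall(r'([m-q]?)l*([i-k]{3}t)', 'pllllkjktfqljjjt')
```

The pattern matches optionally a character in [m-q] (captured); then zero or more of a literal 'l'; then exactly 3 of a character in [i-k], then a literal 't' (captured).
`findall` packs the 2 group values into a tuple for every match.

[('p', 'kjkt'), ('q', 'jjjt')]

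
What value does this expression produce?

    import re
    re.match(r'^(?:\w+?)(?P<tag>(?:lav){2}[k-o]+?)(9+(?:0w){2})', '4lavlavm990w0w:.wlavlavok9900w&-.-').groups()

('lavlavm', '990w0w')

This matches anchored at the start of the string; then one or more of a word character (lazy) (non-capturing group); then the literal 'lav' repeated 2 times, then one or more of a character in [k-o] (lazy) (captured as 'tag'); then one or more of a literal '9', then the literal '0w' repeated 2 times (captured).
`re.match` won't scan ahead — the pattern has to work from the very first character.
The match spans [0:14] → '4lavlavm990w0w'.
Captured: group 1 = 'lavlavm', group 2 = '990w0w'.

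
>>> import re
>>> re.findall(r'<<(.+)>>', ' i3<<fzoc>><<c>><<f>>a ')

Matches: at [3:21] match '<<fzoc>><<c>><<f>>', group 1 = 'fzoc>><<c>><<f'.
One capturing group, so `findall` returns just the captured substring from the one match — 1 in all.

['fzoc>><<c>><<f']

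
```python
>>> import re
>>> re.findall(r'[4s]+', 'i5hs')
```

['s']

No capturing groups, so `findall` returns the 1 full match string.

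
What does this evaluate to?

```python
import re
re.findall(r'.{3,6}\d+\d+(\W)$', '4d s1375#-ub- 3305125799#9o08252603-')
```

Pattern: 3 to 6 of any character, then one or more of a digit; then one or more of a digit; then a non-word character (captured); then anchored at the end.
`findall` collects group 1 from the one match (1 total).

['-']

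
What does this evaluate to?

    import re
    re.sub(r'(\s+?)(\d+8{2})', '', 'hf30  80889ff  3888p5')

'hf309ffp5'

`sub` substitutes '' at each match site.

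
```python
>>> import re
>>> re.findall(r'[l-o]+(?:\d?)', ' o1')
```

['o1']

This matches one or more of a character in [l-o]; then optionally a digit (non-capturing group).
Matches: at [1:3] → 'o1'.
No capturing groups, so `findall` returns the 1 full match string.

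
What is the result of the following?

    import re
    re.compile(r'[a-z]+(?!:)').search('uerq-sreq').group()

'uerq'

Because the assertion is negative and zero-width, positions next to the forbidden text are skipped.
`re.search` scans for the first position where the pattern succeeds.
The match spans [0:4] → 'uerq'.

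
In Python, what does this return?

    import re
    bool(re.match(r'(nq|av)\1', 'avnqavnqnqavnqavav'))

After group 1 captures some text, `\1` only succeeds where that same text appears again.
With `match`, the pattern is implicitly anchored at the beginning.
Here position 0 doesn't satisfy it, so the call returns None, and `bool(None)` is False.

False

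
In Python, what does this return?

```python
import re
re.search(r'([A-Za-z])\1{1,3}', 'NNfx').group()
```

'NN'

The backreference `\1` re-matches whatever the first group consumed, character for character.
The match spans [0:2] → 'NN'.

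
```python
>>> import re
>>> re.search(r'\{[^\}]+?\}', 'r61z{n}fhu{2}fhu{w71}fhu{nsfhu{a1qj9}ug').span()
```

The match spans [4:7] → '{n}'.

(4, 7)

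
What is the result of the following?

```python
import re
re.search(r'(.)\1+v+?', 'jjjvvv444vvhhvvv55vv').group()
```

After group 1 captures some text, `\1` only succeeds where that same text appears again.
The match spans [0:4] → 'jjjv'.

'jjjv'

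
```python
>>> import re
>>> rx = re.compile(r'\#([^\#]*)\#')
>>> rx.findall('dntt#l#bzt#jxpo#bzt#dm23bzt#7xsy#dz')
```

Scanning left to right: at [4:7] match '#l#', group 1 = 'l'; at [10:16] match '#jxpo#', group 1 = 'jxpo'; at [19:28] match '#dm23bzt#', group 1 = 'dm23bzt'.
One capturing group, so `findall` returns just the captured substring from each match — 3 in all.

['l', 'jxpo', 'dm23bzt']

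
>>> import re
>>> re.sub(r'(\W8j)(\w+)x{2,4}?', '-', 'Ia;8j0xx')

'Ia-'

The pattern matches a non-word character, then the literal '8j' (captured); then one or more of a word character (captured); then 2 to 4 of a literal 'x' (lazy).
Matches: at [2:8] → ';8j0xx'.
Every occurrence is swapped for '-'.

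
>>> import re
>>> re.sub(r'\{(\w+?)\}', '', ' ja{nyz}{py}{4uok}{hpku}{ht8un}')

' ja'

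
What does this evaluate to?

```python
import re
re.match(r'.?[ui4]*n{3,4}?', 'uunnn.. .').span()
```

(0, 5)

`re.match` won't scan ahead — the pattern has to work from the very first character.
The match spans [0:5] → 'uunnn'.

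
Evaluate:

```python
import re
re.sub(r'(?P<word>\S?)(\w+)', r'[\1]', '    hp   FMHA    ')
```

'    [h]   [F]    '

This matches optionally a non-whitespace character (captured as 'word'); then one or more of a word character (captured).
Matches: at [4:6] → 'hp'; at [9:13] → 'FMHA'.
The replacement refers to a captured group, so each match is rewritten using its own captured text.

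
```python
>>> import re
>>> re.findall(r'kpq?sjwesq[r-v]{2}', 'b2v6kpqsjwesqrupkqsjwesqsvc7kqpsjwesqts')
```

Since nothing is captured, `findall` lists the 1 matched substring directly.

['kpqsjwesqru']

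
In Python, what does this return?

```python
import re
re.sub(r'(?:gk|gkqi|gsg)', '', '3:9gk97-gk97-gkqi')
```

'3:997-97-qi'

Alternation isn't longest-match — the leftmost alternative that fits at this position is chosen.
Each match is replaced by ''.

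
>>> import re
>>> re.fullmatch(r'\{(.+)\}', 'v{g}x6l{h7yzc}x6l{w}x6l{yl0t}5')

None

`fullmatch` succeeds only if the pattern covers the string from start to end.
Here the pattern can't cover the whole string, so the call returns None.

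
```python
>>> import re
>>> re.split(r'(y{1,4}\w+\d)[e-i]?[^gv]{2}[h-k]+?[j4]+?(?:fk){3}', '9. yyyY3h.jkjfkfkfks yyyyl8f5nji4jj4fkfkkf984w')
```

['9. ', 'yyyY3', 's yyyyl8f5nji4jj4fkfkkf984w']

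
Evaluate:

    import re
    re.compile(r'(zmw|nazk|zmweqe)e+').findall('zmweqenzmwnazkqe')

['zmw']

`findall` collects group 1 from the one match (1 total).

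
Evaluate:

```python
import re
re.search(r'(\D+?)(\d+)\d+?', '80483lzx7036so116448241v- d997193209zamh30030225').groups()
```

The match spans [5:12] → 'lzx7036'.
Captured: group 1 = 'lzx', group 2 = '703'.

('lzx', '703')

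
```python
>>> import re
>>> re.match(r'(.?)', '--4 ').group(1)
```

'-'

Pattern: optionally any character (captured).
`match` is anchored at position 0; if the pattern doesn't fit there, it returns None.
The match spans [0:1] → '-'.
Captured: group 1 = '-'.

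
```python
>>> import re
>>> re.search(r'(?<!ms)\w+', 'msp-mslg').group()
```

`(?!…)`/`(?<!…)` only lets a position through if the neighbouring text does NOT match; no characters are consumed.
`re.search` scans for the first position where the pattern succeeds.
The match spans [0:3] → 'msp'.

'msp'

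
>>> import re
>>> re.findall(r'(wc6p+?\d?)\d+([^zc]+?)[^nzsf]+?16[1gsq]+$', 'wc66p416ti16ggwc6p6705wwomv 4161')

[('wc6p6', 'w')]

Pattern: the literal 'wc6', then one or more of the literal 'p' (lazy), then optionally a digit (captured); then one or more of a digit; then one or more of any character except [zc] (lazy) (captured); then one or more of any character except [nzsf] (lazy), then the literal '16', then one or more of one of [1gsq]; then anchored at the end.
Because the quantifier is non-greedy, it stops expanding at the earliest point where the rest of the pattern can succeed.
Walking the string: at [14:32] match 'wc6p6705wwomv 4161', groups = ('wc6p6', 'w').
2 groups means the one result is a tuple of 2 captured strings — 1 here.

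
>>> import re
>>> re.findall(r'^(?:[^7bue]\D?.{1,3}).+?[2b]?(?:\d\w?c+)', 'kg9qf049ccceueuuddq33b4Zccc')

['kg9qf049ccc']

This matches anchored at the start of the string; then any character except [7bue], then optionally a non-digit, then 1 to 3 of any character (non-capturing group); then one or more of any character (lazy); then optionally one of [2b]; then a digit, then optionally a word character, then one or more of the literal 'c' (non-capturing group).
Lazy quantifiers expand one character at a time until the remainder of the pattern can match.
Matches: at [0:11] → 'kg9qf049ccc'.
`findall` yields the raw match text (1 of them) because the pattern has no groups.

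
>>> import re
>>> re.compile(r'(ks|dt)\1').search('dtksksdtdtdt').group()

'ksks'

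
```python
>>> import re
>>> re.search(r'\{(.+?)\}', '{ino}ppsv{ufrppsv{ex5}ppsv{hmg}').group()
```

'{ino}'

With the lazy modifier that quantifier settles for the fewest repetitions that let the rest of the pattern succeed (the atoms after it are unaffected and can still be greedy).
Unlike `match`, `search` isn't anchored — it looks for the pattern anywhere in the string.
The match spans [0:5] → '{ino}'.
Captured: group 1 = 'ino'.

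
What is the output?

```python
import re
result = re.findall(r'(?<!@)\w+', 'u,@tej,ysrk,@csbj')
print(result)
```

Because the assertion is negative and zero-width, positions next to the forbidden text are skipped.
Walking the string: at [0:1] → 'u'; at [4:6] → 'ej'; at [7:11] → 'ysrk'; at [14:17] → 'sbj'.
`findall` yields the raw match text (4 of them) because the pattern has no groups.

['u', 'ej', 'ysrk', 'sbj']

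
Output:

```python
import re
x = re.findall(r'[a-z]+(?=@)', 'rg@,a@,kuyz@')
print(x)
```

Because the assertion is zero-width, the text it checks is not consumed and won't appear in the result.
Walking the string: at [0:2] → 'rg'; at [4:5] → 'a'; at [7:11] → 'kuyz'.
No capturing groups, so `findall` returns the 3 full match strings.

['rg', 'a', 'kuyz']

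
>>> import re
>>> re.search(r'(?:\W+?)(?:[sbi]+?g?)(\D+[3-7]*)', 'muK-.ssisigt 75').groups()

('sisigt 75',)

Pattern: one or more of a non-word character (lazy) (non-capturing group); then one or more of one of [sbi] (lazy), then optionally a literal 'g' (non-capturing group); then one or more of a non-digit, then zero or more of a character in [3-7] (captured).
A `+?`/`*?`/`{m,n}?` starts at its minimum and grows only as far as needed for what follows to match.
Unlike `match`, `search` isn't anchored — it looks for the pattern anywhere in the string.
The match spans [3:15] → '-.ssisigt 75'.
Captured: group 1 = 'sisigt 75'.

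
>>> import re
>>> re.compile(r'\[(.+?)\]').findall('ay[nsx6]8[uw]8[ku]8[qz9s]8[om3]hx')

['nsx6', 'uw', 'ku', 'qz9s', 'om3']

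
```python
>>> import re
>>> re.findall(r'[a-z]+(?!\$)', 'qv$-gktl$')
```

A negative assertion filters positions out without eating any characters.
Since nothing is captured, `findall` lists the 2 matched substrings directly.

['q', 'gkt']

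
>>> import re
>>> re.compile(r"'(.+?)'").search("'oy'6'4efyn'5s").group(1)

`search` walks the string left to right and returns the first match it finds.
The match spans [0:4] → "'oy'".
Captured: group 1 = 'oy'.

'oy'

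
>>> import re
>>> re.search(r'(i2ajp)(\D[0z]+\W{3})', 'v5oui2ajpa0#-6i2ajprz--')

None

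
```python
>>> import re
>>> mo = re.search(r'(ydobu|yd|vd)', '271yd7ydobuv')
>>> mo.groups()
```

('yd',)

`re.search` scans for the first position where the pattern succeeds.
The match spans [3:5] → 'yd'.
Captured: group 1 = 'yd'.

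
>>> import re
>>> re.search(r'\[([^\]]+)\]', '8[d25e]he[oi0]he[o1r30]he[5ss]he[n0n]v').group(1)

Unlike `match`, `search` isn't anchored — it looks for the pattern anywhere in the string.
The match spans [1:7] → '[d25e]'.
Captured: group 1 = 'd25e'.

'd25e'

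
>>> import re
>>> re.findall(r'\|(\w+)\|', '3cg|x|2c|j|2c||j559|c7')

['x', 'j', 'j559']

Because there's exactly one group, `findall` drops the full match and keeps group 1 from each hit.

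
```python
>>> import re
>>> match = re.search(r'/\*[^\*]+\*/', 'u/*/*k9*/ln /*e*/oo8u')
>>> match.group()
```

'/*k9*/'

`search` walks the string left to right and returns the first match it finds.
The match spans [3:9] → '/*k9*/'.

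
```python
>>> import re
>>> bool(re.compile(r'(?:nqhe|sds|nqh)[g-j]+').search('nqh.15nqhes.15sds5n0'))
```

`re.search` scans for the first position where the pattern succeeds.
Here the pattern never matches, so the call returns None, and `bool(None)` is False.

False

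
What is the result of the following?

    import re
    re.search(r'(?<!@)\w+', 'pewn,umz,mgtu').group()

`(?!…)`/`(?<!…)` only lets a position through if the neighbouring text does NOT match; no characters are consumed.
`re.search` scans for the first position where the pattern succeeds.
The match spans [0:4] → 'pewn'.

'pewn'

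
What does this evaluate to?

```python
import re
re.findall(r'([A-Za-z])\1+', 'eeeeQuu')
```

After group 1 captures some text, `\1` only succeeds where that same text appears again.
`findall` collects group 1 from each match (2 total).

['e', 'u']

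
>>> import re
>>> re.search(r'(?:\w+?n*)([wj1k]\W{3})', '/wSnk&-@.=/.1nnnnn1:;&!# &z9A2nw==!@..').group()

'wSnk&-@'

This matches one or more of a word character (lazy), then zero or more of the literal 'n' (non-capturing group); then one of [wj1k], then exactly 3 of a non-word character (captured).
The match spans [1:8] → 'wSnk&-@'.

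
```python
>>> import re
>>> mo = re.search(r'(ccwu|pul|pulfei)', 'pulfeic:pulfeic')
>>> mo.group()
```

The regex engine tests alternatives in the order written; an earlier branch that matches wins even if a later one would match more.
The match spans [0:3] → 'pul'.

'pul'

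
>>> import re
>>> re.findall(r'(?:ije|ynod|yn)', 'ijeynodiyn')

['ije', 'ynod', 'yn']

Alternation tries branches left to right and keeps the first one that lets the overall match succeed at that position.
`findall` yields the raw match text (3 of them) because the pattern has no groups.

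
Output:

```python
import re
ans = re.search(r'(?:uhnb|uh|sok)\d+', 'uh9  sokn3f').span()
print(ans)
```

(0, 3)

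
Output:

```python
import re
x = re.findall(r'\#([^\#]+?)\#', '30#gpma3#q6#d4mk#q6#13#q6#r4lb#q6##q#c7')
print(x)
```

['gpma3', 'd4mk', '13', 'r4lb', 'q']

Because there's exactly one group, `findall` drops the full match and keeps group 1 from each hit.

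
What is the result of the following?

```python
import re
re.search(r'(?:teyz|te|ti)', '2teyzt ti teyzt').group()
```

Branches in `(...|...)` are attempted left-to-right; the first branch that allows the whole pattern to succeed is taken.
The match spans [1:5] → 'teyz'.

'teyz'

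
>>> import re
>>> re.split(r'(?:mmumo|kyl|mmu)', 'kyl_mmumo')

The regex engine tests alternatives in the order written; an earlier branch that matches wins even if a later one would match more.
Each match becomes a cut point; 3 segments remain.

['', '_', '']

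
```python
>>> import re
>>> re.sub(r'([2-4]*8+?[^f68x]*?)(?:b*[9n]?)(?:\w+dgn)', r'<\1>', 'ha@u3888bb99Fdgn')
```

'ha@u<38>'

The pattern matches zero or more of a character in [2-4], then one or more of the literal '8' (lazy), then zero or more of any character except [f68x] (lazy) (captured); then zero or more of a literal 'b', then optionally one of [9n] (non-capturing group); then one or more of a word character, then the literal 'dgn' (non-capturing group).
Matches: at [4:16] → '3888bb99Fdgn'.
`\1` in the replacement pulls in group 1's text for each match.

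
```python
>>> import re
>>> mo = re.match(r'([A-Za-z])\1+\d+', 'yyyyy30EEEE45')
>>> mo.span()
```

After group 1 captures some text, `\1` only succeeds where that same text appears again.
`re.match` won't scan ahead — the pattern has to work from the very first character.
The match spans [0:7] → 'yyyyy30'.
Captured: group 1 = 'y'.

(0, 7)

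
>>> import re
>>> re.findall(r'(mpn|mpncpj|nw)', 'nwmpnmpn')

['nw', 'mpn', 'mpn']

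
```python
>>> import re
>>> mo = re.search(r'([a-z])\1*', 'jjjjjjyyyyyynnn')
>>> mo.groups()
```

`\1` has to match the exact text group 1 already captured.
`search` walks the string left to right and returns the first match it finds.
The match spans [0:6] → 'jjjjjj'.
Captured: group 1 = 'j'.

('j',)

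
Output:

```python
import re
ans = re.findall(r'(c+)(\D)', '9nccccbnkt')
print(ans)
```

[('cccc', 'b')]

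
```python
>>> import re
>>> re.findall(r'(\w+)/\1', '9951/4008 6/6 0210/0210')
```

The backreference `\1` re-matches whatever the first group consumed, character for character.
Scanning left to right: at [10:13] match '6/6', group 1 = '6'; at [14:23] match '0210/0210', group 1 = '0210'.
Because there's exactly one group, `findall` drops the full match and keeps group 1 from each hit.

['6', '0210']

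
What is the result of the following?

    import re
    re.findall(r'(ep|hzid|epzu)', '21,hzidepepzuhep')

['hzid', 'ep', 'ep', 'ep']

Alternation tries branches left to right and keeps the first one that lets the overall match succeed at that position.
Scanning left to right: at [3:7] match 'hzid', group 1 = 'hzid'; at [7:9] match 'ep', group 1 = 'ep'; at [9:11] match 'ep', group 1 = 'ep'; at [14:16] match 'ep', group 1 = 'ep'.
Because there's exactly one group, `findall` drops the full match and keeps group 1 from each hit.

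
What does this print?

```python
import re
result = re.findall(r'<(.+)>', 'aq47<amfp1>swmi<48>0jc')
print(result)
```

Walking the string: at [4:19] match '<amfp1>swmi<48>', group 1 = 'amfp1>swmi<48'.
Because there's exactly one group, `findall` drops the full match and keeps group 1 from the one hit.

['amfp1>swmi<48']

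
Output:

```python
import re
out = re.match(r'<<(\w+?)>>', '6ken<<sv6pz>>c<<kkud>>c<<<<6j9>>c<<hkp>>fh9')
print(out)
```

None

With `match`, the pattern is implicitly anchored at the beginning.
Here the string doesn't start with a match, so the call returns None.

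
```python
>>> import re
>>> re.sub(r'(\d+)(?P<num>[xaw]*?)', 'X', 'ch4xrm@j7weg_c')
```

Pattern: one or more of a digit (captured); then zero or more of one of [xaw] (lazy) (captured as 'num').
A non-greedy quantifier consumes as few characters as it can — just enough that the remainder of the pattern still matches from where it stops; whatever follows it matches normally.
Matches: at [2:3] → '4'; at [8:9] → '7'.
`sub` substitutes 'X' at each match site.

'chXxrm@jXweg_c'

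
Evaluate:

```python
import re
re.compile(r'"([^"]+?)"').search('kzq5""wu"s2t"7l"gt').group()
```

`re.search` tries every starting position until one works.
The match spans [5:9] → '"wu"'.
Captured: group 1 = 'wu'.

'"wu"'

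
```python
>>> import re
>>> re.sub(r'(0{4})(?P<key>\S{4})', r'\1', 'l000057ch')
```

'l0000'

The pattern matches exactly 4 of a literal '0' (captured); then exactly 4 of a non-whitespace character (captured as 'key').
The replacement refers to a captured group, so each match is rewritten using its own captured text.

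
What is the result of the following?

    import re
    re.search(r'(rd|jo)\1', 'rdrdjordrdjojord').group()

'rdrd'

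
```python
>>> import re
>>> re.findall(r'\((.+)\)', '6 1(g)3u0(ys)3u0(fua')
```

['g)3u0(ys']

Scanning left to right: at [3:13] match '(g)3u0(ys)', group 1 = 'g)3u0(ys'.
One capturing group, so `findall` returns just the captured substring from the one match — 1 in all.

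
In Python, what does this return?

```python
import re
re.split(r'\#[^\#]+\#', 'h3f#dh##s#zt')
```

Matches to split on: at [3:7] → '#dh#'; at [7:10] → '#s#'.
Splitting on the pattern gives 3 pieces.

['h3f', '', 'zt']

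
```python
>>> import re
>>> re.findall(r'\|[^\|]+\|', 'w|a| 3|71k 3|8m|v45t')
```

['|a|', '|71k 3|']

Matches: at [1:4] → '|a|'; at [6:13] → '|71k 3|'.
With no groups in the pattern, `findall` gives back each whole match — 2 here.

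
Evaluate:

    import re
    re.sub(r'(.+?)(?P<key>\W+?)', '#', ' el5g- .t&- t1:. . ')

'#######'

The pattern matches one or more of any character (lazy) (captured); then one or more of a non-word character (lazy) (captured as 'key').
Each match is replaced by '#'.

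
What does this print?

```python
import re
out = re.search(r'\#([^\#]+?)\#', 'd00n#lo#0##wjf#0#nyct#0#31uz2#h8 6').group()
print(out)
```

The match spans [4:8] → '#lo#'.

#lo#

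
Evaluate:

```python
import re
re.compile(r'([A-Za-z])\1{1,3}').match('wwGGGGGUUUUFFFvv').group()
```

'ww'

`\1` is not a pattern — it's the concrete string captured by group 1, re-applied verbatim.
`match` is anchored at position 0; if the pattern doesn't fit there, it returns None.
The match spans [0:2] → 'ww'.
Captured: group 1 = 'w'.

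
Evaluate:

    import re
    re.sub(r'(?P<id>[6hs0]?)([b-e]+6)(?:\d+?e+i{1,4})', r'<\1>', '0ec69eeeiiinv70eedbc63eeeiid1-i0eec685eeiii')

Pattern: optionally one of [6hs0] (captured as 'id'); then one or more of a character in [b-e], then the literal '6' (captured); then one or more of a digit (lazy), then one or more of the literal 'e', then 1 to 4 of the literal 'i' (non-capturing group).
Matches: at [0:11] → '0ec69eeeiii'; at [14:27] → '0eedbc63eeeii'; at [31:43] → '0eec685eeiii'.
The replacement refers to a captured group, so each match is rewritten using its own captured text.

'<0>nv7<0>d1-i<0>'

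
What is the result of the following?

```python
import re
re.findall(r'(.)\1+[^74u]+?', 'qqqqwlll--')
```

['q', 'l']

`\1` is not a pattern — it's the concrete string captured by group 1, re-applied verbatim.
Walking the string: at [0:5] match 'qqqqw', group 1 = 'q'; at [5:9] match 'lll-', group 1 = 'l'.
`findall` collects group 1 from each match (2 total).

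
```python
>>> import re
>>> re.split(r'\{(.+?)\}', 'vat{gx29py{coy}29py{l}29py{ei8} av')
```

['vat', 'gx29py{coy', '29py', 'l', '29py', 'ei8', ' av']

Lazy quantifiers expand one character at a time until the remainder of the pattern can match.
Matches to split on: at [3:15] → '{gx29py{coy}'; at [19:22] → '{l}'; at [26:31] → '{ei8}'.
`re.split` interleaves the captured-group text with the surrounding fragments.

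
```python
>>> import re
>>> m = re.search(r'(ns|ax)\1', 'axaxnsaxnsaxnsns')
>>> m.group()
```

After group 1 captures some text, `\1` only succeeds where that same text appears again.
The match spans [0:4] → 'axax'.

'axax'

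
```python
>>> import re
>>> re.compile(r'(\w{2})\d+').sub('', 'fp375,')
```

','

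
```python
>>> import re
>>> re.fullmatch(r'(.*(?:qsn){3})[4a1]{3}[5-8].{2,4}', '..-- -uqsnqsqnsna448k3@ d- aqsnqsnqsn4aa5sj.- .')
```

None

Pattern: zero or more of any character, then the literal 'qsn' repeated 3 times (captured); then exactly 3 of one of [4a1], then a character in [5-8], then 2 to 4 of any character.
`re.fullmatch` requires the pattern to consume the entire string.
Here the pattern can't cover the whole string, so the call returns None.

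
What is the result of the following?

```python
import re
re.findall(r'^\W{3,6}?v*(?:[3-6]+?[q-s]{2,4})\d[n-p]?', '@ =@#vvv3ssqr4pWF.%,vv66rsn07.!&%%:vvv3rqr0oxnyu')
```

['@ =@#vvv3ssqr4p']

With no groups in the pattern, `findall` gives back each whole match — 1 here.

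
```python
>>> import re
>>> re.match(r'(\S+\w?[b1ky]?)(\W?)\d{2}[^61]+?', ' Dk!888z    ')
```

None

With `match`, the pattern is implicitly anchored at the beginning.
Here position 0 doesn't satisfy it, so the call returns None.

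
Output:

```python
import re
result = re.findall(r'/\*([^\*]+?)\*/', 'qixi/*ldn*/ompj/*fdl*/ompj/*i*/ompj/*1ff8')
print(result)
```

['ldn', 'fdl', 'i']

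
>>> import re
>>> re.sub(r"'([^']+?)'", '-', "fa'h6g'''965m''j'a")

"fa-'--a"

Every occurrence is swapped for '-'.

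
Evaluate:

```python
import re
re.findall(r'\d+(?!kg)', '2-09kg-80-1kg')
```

['2', '0', '80']

The negative lookaround is zero-width — it rules out positions where the adjacent text would match, without consuming anything.
Scanning left to right: at [0:1] → '2'; at [2:3] → '0'; at [7:9] → '80'.
No capturing groups, so `findall` returns the 3 full match strings.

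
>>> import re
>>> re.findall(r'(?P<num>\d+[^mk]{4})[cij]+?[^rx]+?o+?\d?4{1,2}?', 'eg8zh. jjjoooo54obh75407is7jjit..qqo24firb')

['8zh. ', '75407is7j']

Because the quantifier is non-greedy, it stops expanding at the earliest point where the rest of the pattern can succeed.
Because there's exactly one group, `findall` drops the full match and keeps group 1 from each hit.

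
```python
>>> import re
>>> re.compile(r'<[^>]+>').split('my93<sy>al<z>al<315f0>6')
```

Each match becomes a cut point; 4 segments remain.

['my93', 'al', 'al', '6']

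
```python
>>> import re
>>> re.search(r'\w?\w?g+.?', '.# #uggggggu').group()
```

The pattern matches optionally a word character, then optionally a word character, then one or more of the literal 'g'; then optionally any character.
`search` walks the string left to right and returns the first match it finds.
The match spans [4:12] → 'uggggggu'.

'uggggggu'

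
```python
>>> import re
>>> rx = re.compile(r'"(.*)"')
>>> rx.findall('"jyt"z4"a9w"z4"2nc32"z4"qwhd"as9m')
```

['jyt"z4"a9w"z4"2nc32"z4"qwhd']

With a single group, `findall` returns only what that group captured — 1 item.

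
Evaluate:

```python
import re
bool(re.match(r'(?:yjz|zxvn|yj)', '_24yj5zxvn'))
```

False

`re.match` won't scan ahead — the pattern has to work from the very first character.
Here the pattern fails at index 0, so the call returns None, and `bool(None)` is False.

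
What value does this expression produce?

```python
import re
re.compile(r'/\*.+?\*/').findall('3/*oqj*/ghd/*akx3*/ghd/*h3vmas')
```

['/*oqj*/', '/*akx3*/']

The `?` after the quantifier makes it lazy — it takes as little as possible before letting the rest of the pattern try.
No capturing groups, so `findall` returns the 2 full match strings.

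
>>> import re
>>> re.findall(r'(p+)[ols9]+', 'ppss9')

['pp']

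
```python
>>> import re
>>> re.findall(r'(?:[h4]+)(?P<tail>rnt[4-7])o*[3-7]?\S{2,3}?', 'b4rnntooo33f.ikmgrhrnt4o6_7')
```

The pattern matches one or more of one of [h4] (non-capturing group); then the literal 'rnt', then a character in [4-7] (captured as 'tail'); then zero or more of the literal 'o', then optionally a character in [3-7], then 2 to 3 of a non-whitespace character (lazy).
Walking the string: at [18:27] match 'hrnt4o6_7', group 1 = 'rnt4'.
With a single group, `findall` returns only what that group captured — 1 item.

['rnt4']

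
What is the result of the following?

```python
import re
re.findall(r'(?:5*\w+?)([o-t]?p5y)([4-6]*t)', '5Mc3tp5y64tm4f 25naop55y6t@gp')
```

Pattern: zero or more of a literal '5', then one or more of a word character (lazy) (non-capturing group); then optionally a character in [o-t], then the literal 'p5y' (captured); then zero or more of a character in [4-6], then a literal 't' (captured).
The `?` after the quantifier makes it lazy — it takes as little as possible before letting the rest of the pattern try.
Matches: at [0:11] match '5Mc3tp5y64t', groups = ('tp5y', '64t').
`findall` packs the 2 group values into a tuple for every match.

[('tp5y', '64t')]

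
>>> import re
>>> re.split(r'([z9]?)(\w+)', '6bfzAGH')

This matches optionally one of [z9] (captured); then one or more of a word character (captured).
Matches to split on: at [0:7] → '6bfzAGH'.
The group in the pattern means `split` returns the separators' captures alongside the pieces.

['', '', '6bfzAGH', '']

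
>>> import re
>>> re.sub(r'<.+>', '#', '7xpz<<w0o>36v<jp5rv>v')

Matches: at [4:20] → '<<w0o>36v<jp5rv>'.
Each match is replaced by '#'.

'7xpz#v'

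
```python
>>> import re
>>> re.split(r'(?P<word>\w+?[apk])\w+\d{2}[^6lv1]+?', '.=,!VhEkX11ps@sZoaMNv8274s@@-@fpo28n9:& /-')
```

['.=,!', 'VhEk', 's@', 'sZoa', '@@-@', 'fp', '9:& /-']

A non-greedy quantifier consumes as few characters as it can — just enough that the remainder of the pattern still matches from where it stops; whatever follows it matches normally.
The group in the pattern means `split` returns the separators' captures alongside the pieces.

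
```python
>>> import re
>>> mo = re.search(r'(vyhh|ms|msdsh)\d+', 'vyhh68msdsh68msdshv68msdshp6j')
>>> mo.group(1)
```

'vyhh'

The match spans [0:6] → 'vyhh68'.
Captured: group 1 = 'vyhh'.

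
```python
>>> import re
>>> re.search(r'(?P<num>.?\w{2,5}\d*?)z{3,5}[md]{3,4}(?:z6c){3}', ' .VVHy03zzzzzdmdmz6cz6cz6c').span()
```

This matches optionally any character, then 2 to 5 of a word character, then zero or more of a digit (lazy) (captured as 'num'); then 3 to 5 of a literal 'z', then 3 to 4 of one of [md], then the literal 'z6c' repeated 3 times.
`search` walks the string left to right and returns the first match it finds.
The match spans [1:26] → '.VVHy03zzzzzdmdmz6cz6cz6c'.
Captured: group 1 = '.VVHy03'.

(1, 26)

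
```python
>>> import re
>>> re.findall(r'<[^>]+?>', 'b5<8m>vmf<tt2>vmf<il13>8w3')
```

Walking the string: at [2:6] → '<8m>'; at [9:14] → '<tt2>'; at [17:23] → '<il13>'.
No capturing groups, so `findall` returns the 3 full match strings.

['<8m>', '<tt2>', '<il13>']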